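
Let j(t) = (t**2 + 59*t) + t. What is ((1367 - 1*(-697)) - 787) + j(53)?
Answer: 7266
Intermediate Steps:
j(t) = t**2 + 60*t
((1367 - 1*(-697)) - 787) + j(53) = ((1367 - 1*(-697)) - 787) + 53*(60 + 53) = ((1367 + 697) - 787) + 53*113 = (2064 - 787) + 5989 = 1277 + 5989 = 7266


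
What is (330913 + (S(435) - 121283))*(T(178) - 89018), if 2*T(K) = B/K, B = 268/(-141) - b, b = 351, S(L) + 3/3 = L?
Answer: -234662351924092/12549 ≈ -1.8700e+10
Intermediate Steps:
S(L) = -1 + L
B = -49759/141 (B = 268/(-141) - 1*351 = 268*(-1/141) - 351 = -268/141 - 351 = -49759/141 ≈ -352.90)
T(K) = -49759/(282*K) (T(K) = (-49759/(141*K))/2 = -49759/(282*K))
(330913 + (S(435) - 121283))*(T(178) - 89018) = (330913 + ((-1 + 435) - 121283))*(-49759/282/178 - 89018) = (330913 + (434 - 121283))*(-49759/282*1/178 - 89018) = (330913 - 120849)*(-49759/50196 - 89018) = 210064*(-4468397287/50196) = -234662351924092/12549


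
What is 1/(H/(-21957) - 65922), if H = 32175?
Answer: -563/37114911 ≈ -1.5169e-5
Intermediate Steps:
1/(H/(-21957) - 65922) = 1/(32175/(-21957) - 65922) = 1/(32175*(-1/21957) - 65922) = 1/(-825/563 - 65922) = 1/(-37114911/563) = -563/37114911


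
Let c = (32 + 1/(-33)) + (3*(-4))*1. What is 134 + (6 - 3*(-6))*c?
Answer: 6746/11 ≈ 613.27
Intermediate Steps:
c = 659/33 (c = (32 - 1/33) - 12*1 = 1055/33 - 12 = 659/33 ≈ 19.970)
134 + (6 - 3*(-6))*c = 134 + (6 - 3*(-6))*(659/33) = 134 + (6 + 18)*(659/33) = 134 + 24*(659/33) = 134 + 5272/11 = 6746/11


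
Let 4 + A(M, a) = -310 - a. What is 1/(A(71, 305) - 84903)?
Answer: -1/85522 ≈ -1.1693e-5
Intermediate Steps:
A(M, a) = -314 - a (A(M, a) = -4 + (-310 - a) = -314 - a)
1/(A(71, 305) - 84903) = 1/((-314 - 1*305) - 84903) = 1/((-314 - 305) - 84903) = 1/(-619 - 84903) = 1/(-85522) = -1/85522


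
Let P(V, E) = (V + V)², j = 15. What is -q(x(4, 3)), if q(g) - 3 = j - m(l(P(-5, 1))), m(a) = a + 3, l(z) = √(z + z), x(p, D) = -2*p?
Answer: -15 + 10*√2 ≈ -0.85786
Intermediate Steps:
P(V, E) = 4*V² (P(V, E) = (2*V)² = 4*V²)
l(z) = √2*√z (l(z) = √(2*z) = √2*√z)
m(a) = 3 + a
q(g) = 15 - 10*√2 (q(g) = 3 + (15 - (3 + √2*√(4*(-5)²))) = 3 + (15 - (3 + √2*√(4*25))) = 3 + (15 - (3 + √2*√100)) = 3 + (15 - (3 + √2*10)) = 3 + (15 - (3 + 10*√2)) = 3 + (15 + (-3 - 10*√2)) = 3 + (12 - 10*√2) = 15 - 10*√2)
-q(x(4, 3)) = -(15 - 10*√2) = -15 + 10*√2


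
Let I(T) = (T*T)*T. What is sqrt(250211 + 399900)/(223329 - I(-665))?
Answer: sqrt(650111)/294302954 ≈ 2.7397e-6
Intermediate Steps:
I(T) = T**3 (I(T) = T**2*T = T**3)
sqrt(250211 + 399900)/(223329 - I(-665)) = sqrt(250211 + 399900)/(223329 - 1*(-665)**3) = sqrt(650111)/(223329 - 1*(-294079625)) = sqrt(650111)/(223329 + 294079625) = sqrt(650111)/294302954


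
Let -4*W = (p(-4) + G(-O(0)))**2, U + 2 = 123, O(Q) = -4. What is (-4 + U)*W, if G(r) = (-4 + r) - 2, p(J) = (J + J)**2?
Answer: -112437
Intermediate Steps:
U = 121 (U = -2 + 123 = 121)
p(J) = 4*J**2 (p(J) = (2*J)**2 = 4*J**2)
G(r) = -6 + r
W = -961 (W = -(4*(-4)**2 + (-6 - 1*(-4)))**2/4 = -(4*16 + (-6 + 4))**2/4 = -(64 - 2)**2/4 = -1/4*62**2 = -1/4*3844 = -961)
(-4 + U)*W = (-4 + 121)*(-961) = 117*(-961) = -112437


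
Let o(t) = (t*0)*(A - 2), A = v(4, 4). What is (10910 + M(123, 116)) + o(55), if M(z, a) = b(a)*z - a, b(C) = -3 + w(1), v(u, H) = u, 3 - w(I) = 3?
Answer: 10425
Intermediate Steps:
w(I) = 0 (w(I) = 3 - 1*3 = 3 - 3 = 0)
A = 4
b(C) = -3 (b(C) = -3 + 0 = -3)
o(t) = 0 (o(t) = (t*0)*(4 - 2) = 0*2 = 0)
M(z, a) = -a - 3*z (M(z, a) = -3*z - a = -a - 3*z)
(10910 + M(123, 116)) + o(55) = (10910 + (-1*116 - 3*123)) + 0 = (10910 + (-116 - 369)) + 0 = (10910 - 485) + 0 = 10425 + 0 = 10425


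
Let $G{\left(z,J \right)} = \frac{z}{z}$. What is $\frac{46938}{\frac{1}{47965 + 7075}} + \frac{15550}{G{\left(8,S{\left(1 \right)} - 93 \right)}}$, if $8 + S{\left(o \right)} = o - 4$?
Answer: $2583483070$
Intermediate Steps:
$S{\left(o \right)} = -12 + o$ ($S{\left(o \right)} = -8 + \left(o - 4\right) = -8 + \left(-4 + o\right) = -12 + o$)
$G{\left(z,J \right)} = 1$
$\frac{46938}{\frac{1}{47965 + 7075}} + \frac{15550}{G{\left(8,S{\left(1 \right)} - 93 \right)}} = \frac{46938}{\frac{1}{47965 + 7075}} + \frac{15550}{1} = \frac{46938}{\frac{1}{55040}} + 15550 \cdot 1 = 46938 \frac{1}{\frac{1}{55040}} + 15550 = 46938 \cdot 55040 + 15550 = 2583467520 + 15550 = 2583483070$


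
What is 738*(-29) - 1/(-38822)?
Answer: -830868443/38822 ≈ -21402.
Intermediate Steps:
738*(-29) - 1/(-38822) = -21402 - 1*(-1/38822) = -21402 + 1/38822 = -830868443/38822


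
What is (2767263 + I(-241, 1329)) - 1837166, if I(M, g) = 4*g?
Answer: 935413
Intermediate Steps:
(2767263 + I(-241, 1329)) - 1837166 = (2767263 + 4*1329) - 1837166 = (2767263 + 5316) - 1837166 = 2772579 - 1837166 = 935413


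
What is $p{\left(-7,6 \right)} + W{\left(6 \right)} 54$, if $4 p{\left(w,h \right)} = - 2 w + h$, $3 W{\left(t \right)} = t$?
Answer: $113$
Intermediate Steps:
$W{\left(t \right)} = \frac{t}{3}$
$p{\left(w,h \right)} = - \frac{w}{2} + \frac{h}{4}$ ($p{\left(w,h \right)} = \frac{- 2 w + h}{4} = \frac{h - 2 w}{4} = - \frac{w}{2} + \frac{h}{4}$)
$p{\left(-7,6 \right)} + W{\left(6 \right)} 54 = \left(\left(- \frac{1}{2}\right) \left(-7\right) + \frac{1}{4} \cdot 6\right) + \frac{1}{3} \cdot 6 \cdot 54 = \left(\frac{7}{2} + \frac{3}{2}\right) + 2 \cdot 54 = 5 + 108 = 113$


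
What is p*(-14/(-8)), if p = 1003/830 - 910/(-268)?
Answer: 896091/111220 ≈ 8.0569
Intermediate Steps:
p = 128013/27805 (p = 1003*(1/830) - 910*(-1/268) = 1003/830 + 455/134 = 128013/27805 ≈ 4.6040)
p*(-14/(-8)) = 128013*(-14/(-8))/27805 = 128013*(-14*(-⅛))/27805 = (128013/27805)*(7/4) = 896091/111220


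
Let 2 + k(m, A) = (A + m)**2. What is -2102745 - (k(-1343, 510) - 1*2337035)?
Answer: -459597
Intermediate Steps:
k(m, A) = -2 + (A + m)**2
-2102745 - (k(-1343, 510) - 1*2337035) = -2102745 - ((-2 + (510 - 1343)**2) - 1*2337035) = -2102745 - ((-2 + (-833)**2) - 2337035) = -2102745 - ((-2 + 693889) - 2337035) = -2102745 - (693887 - 2337035) = -2102745 - 1*(-1643148) = -2102745 + 1643148 = -459597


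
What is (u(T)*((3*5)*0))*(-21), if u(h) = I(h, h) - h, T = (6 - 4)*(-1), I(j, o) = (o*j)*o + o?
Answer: 0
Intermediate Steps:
I(j, o) = o + j*o² (I(j, o) = (j*o)*o + o = j*o² + o = o + j*o²)
T = -2 (T = 2*(-1) = -2)
u(h) = -h + h*(1 + h²) (u(h) = h*(1 + h*h) - h = h*(1 + h²) - h = -h + h*(1 + h²))
(u(T)*((3*5)*0))*(-21) = ((-2)³*((3*5)*0))*(-21) = -120*0*(-21) = -8*0*(-21) = 0*(-21) = 0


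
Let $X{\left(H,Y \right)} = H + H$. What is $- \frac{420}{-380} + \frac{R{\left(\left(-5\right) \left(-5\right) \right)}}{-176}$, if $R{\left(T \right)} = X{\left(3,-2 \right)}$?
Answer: $\frac{1791}{1672} \approx 1.0712$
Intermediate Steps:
$X{\left(H,Y \right)} = 2 H$
$R{\left(T \right)} = 6$ ($R{\left(T \right)} = 2 \cdot 3 = 6$)
$- \frac{420}{-380} + \frac{R{\left(\left(-5\right) \left(-5\right) \right)}}{-176} = - \frac{420}{-380} + \frac{6}{-176} = \left(-420\right) \left(- \frac{1}{380}\right) + 6 \left(- \frac{1}{176}\right) = \frac{21}{19} - \frac{3}{88} = \frac{1791}{1672}$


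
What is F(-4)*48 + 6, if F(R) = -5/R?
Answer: 66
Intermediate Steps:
F(-4)*48 + 6 = -5/(-4)*48 + 6 = -5*(-¼)*48 + 6 = (5/4)*48 + 6 = 60 + 6 = 66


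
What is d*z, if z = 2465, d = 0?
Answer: 0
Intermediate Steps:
d*z = 0*2465 = 0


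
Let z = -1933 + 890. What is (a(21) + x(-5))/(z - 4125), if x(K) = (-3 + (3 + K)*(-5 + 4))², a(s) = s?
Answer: -11/2584 ≈ -0.0042570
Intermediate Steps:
z = -1043
x(K) = (-6 - K)² (x(K) = (-3 + (3 + K)*(-1))² = (-3 + (-3 - K))² = (-6 - K)²)
(a(21) + x(-5))/(z - 4125) = (21 + (6 - 5)²)/(-1043 - 4125) = (21 + 1²)/(-5168) = (21 + 1)*(-1/5168) = 22*(-1/5168) = -11/2584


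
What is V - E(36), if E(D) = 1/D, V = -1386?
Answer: -49897/36 ≈ -1386.0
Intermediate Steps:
V - E(36) = -1386 - 1/36 = -49897/36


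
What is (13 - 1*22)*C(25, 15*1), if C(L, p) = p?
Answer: -135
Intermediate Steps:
(13 - 1*22)*C(25, 15*1) = (13 - 1*22)*(15*1) = (13 - 22)*15 = -9*15 = -135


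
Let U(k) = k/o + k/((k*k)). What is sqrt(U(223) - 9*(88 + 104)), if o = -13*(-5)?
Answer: I*sqrt(362339719170)/14495 ≈ 41.528*I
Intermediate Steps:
o = 65
U(k) = 1/k + k/65 (U(k) = k/65 + k/((k*k)) = k*(1/65) + k/(k**2) = k/65 + k/k**2 = k/65 + 1/k = 1/k + k/65)
sqrt(U(223) - 9*(88 + 104)) = sqrt((1/223 + (1/65)*223) - 9*(88 + 104)) = sqrt((1/223 + 223/65) - 9*192) = sqrt(49794/14495 - 1728) = sqrt(-24997566/14495) = I*sqrt(362339719170)/14495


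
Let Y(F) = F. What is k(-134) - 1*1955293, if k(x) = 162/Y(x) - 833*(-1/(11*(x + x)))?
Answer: -5764208161/2948 ≈ -1.9553e+6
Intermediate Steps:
k(x) = 4397/(22*x) (k(x) = 162/x - 833*(-1/(11*(x + x))) = 162/x - 833*(-1/(22*x)) = 162/x - (-833)/(22*x) = 162/x + 833/(22*x) = 4397/(22*x))
k(-134) - 1*1955293 = (4397/22)/(-134) - 1*1955293 = (4397/22)*(-1/134) - 1955293 = -4397/2948 - 1955293 = -5764208161/2948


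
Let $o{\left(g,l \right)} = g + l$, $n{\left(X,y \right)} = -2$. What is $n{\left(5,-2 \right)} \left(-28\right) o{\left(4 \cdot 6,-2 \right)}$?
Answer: $1232$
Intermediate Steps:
$n{\left(5,-2 \right)} \left(-28\right) o{\left(4 \cdot 6,-2 \right)} = \left(-2\right) \left(-28\right) \left(4 \cdot 6 - 2\right) = 56 \left(24 - 2\right) = 56 \cdot 22 = 1232$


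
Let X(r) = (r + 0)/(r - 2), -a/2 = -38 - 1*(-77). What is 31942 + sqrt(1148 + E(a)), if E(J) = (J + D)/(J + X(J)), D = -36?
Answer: 31942 + 2*sqrt(303097483)/1027 ≈ 31976.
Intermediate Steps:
a = -78 (a = -2*(-38 - 1*(-77)) = -2*(-38 + 77) = -2*39 = -78)
X(r) = r/(-2 + r)
E(J) = (-36 + J)/(J + J/(-2 + J)) (E(J) = (J - 36)/(J + J/(-2 + J)) = (-36 + J)/(J + J/(-2 + J)))
31942 + sqrt(1148 + E(a)) = 31942 + sqrt(1148 + (-36 - 78)*(-2 - 78)/((-78)*(-1 - 78))) = 31942 + sqrt(1148 - 1/78*(-114)*(-80)/(-79)) = 31942 + sqrt(1148 - 1/78*(-1/79)*(-114)*(-80)) = 31942 + sqrt(1148 + 1520/1027) = 31942 + sqrt(1180516/1027) = 31942 + 2*sqrt(303097483)/1027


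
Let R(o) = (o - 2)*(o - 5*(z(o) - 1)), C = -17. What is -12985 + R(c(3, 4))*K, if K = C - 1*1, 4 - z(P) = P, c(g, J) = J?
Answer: -13309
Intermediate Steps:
z(P) = 4 - P
K = -18 (K = -17 - 1*1 = -17 - 1 = -18)
R(o) = (-15 + 6*o)*(-2 + o) (R(o) = (o - 2)*(o - 5*((4 - o) - 1)) = (-2 + o)*(o - 5*(3 - o)) = (-2 + o)*(o + (-15 + 5*o)) = (-2 + o)*(-15 + 6*o) = (-15 + 6*o)*(-2 + o))
-12985 + R(c(3, 4))*K = -12985 + (30 - 27*4 + 6*4**2)*(-18) = -12985 + (30 - 108 + 6*16)*(-18) = -12985 + (30 - 108 + 96)*(-18) = -12985 + 18*(-18) = -12985 - 324 = -13309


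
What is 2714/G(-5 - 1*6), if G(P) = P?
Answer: -2714/11 ≈ -246.73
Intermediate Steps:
2714/G(-5 - 1*6) = 2714/(-5 - 1*6) = 2714/(-5 - 6) = 2714/(-11) = 2714*(-1/11) = -2714/11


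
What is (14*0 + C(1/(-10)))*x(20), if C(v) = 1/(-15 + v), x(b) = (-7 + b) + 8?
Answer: -210/151 ≈ -1.3907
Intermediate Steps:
x(b) = 1 + b
(14*0 + C(1/(-10)))*x(20) = (14*0 + 1/(-15 + 1/(-10)))*(1 + 20) = (0 + 1/(-15 - ⅒))*21 = (0 + 1/(-151/10))*21 = (0 - 10/151)*21 = -10/151*21 = -210/151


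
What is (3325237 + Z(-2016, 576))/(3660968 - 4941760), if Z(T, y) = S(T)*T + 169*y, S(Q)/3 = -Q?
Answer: 8770187/1280792 ≈ 6.8475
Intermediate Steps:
S(Q) = -3*Q (S(Q) = 3*(-Q) = -3*Q)
Z(T, y) = -3*T² + 169*y (Z(T, y) = (-3*T)*T + 169*y = -3*T² + 169*y)
(3325237 + Z(-2016, 576))/(3660968 - 4941760) = (3325237 + (-3*(-2016)² + 169*576))/(3660968 - 4941760) = (3325237 + (-3*4064256 + 97344))/(-1280792) = (3325237 + (-12192768 + 97344))*(-1/1280792) = (3325237 - 12095424)*(-1/1280792) = -8770187*(-1/1280792) = 8770187/1280792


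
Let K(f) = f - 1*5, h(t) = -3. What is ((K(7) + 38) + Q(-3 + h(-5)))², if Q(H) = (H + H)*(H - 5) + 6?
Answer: 31684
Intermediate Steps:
K(f) = -5 + f (K(f) = f - 5 = -5 + f)
Q(H) = 6 + 2*H*(-5 + H) (Q(H) = (2*H)*(-5 + H) + 6 = 2*H*(-5 + H) + 6 = 6 + 2*H*(-5 + H))
((K(7) + 38) + Q(-3 + h(-5)))² = (((-5 + 7) + 38) + (6 - 10*(-3 - 3) + 2*(-3 - 3)²))² = ((2 + 38) + (6 - 10*(-6) + 2*(-6)²))² = (40 + (6 + 60 + 2*36))² = (40 + (6 + 60 + 72))² = (40 + 138)² = 178² = 31684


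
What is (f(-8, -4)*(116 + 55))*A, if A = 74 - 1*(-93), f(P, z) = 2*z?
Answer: -228456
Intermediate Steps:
A = 167 (A = 74 + 93 = 167)
(f(-8, -4)*(116 + 55))*A = ((2*(-4))*(116 + 55))*167 = -8*171*167 = -1368*167 = -228456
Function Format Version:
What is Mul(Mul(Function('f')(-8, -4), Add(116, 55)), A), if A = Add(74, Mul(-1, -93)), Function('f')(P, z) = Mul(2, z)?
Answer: -228456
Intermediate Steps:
A = 167 (A = Add(74, 93) = 167)
Mul(Mul(Function('f')(-8, -4), Add(116, 55)), A) = Mul(Mul(Mul(2, -4), Add(116, 55)), 167) = Mul(Mul(-8, 171), 167) = Mul(-1368, 167) = -228456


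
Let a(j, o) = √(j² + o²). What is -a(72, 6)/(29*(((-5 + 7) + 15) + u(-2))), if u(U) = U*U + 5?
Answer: -3*√145/377 ≈ -0.095822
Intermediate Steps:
u(U) = 5 + U² (u(U) = U² + 5 = 5 + U²)
-a(72, 6)/(29*(((-5 + 7) + 15) + u(-2))) = -√(72² + 6²)/(29*(((-5 + 7) + 15) + (5 + (-2)²))) = -√(5184 + 36)/(29*((2 + 15) + (5 + 4))) = -√5220/(29*(17 + 9)) = -6*√145/(29*26) = -6*√145/754 = -3*√145/377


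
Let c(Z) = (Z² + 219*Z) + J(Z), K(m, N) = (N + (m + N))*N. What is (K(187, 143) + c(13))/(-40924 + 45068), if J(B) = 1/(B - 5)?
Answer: 565241/33152 ≈ 17.050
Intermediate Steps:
J(B) = 1/(-5 + B)
K(m, N) = N*(m + 2*N) (K(m, N) = (N + (N + m))*N = (m + 2*N)*N = N*(m + 2*N))
c(Z) = Z² + 1/(-5 + Z) + 219*Z (c(Z) = (Z² + 219*Z) + 1/(-5 + Z) = Z² + 1/(-5 + Z) + 219*Z)
(K(187, 143) + c(13))/(-40924 + 45068) = (143*(187 + 2*143) + (1 + 13*(-5 + 13)*(219 + 13))/(-5 + 13))/(-40924 + 45068) = (143*(187 + 286) + (1 + 13*8*232)/8)/4144 = (143*473 + (1 + 24128)/8)*(1/4144) = (67639 + (⅛)*24129)*(1/4144) = (67639 + 24129/8)*(1/4144) = (565241/8)*(1/4144) = 565241/33152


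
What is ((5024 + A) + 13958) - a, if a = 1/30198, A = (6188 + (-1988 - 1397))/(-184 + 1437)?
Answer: 102618192007/5405442 ≈ 18984.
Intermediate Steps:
A = 2803/1253 (A = (6188 - 3385)/1253 = 2803*(1/1253) = 2803/1253 ≈ 2.2370)
a = 1/30198 ≈ 3.3115e-5
((5024 + A) + 13958) - a = ((5024 + 2803/1253) + 13958) - 1*1/30198 = (6297875/1253 + 13958) - 1/30198 = 23787249/1253 - 1/30198 = 102618192007/5405442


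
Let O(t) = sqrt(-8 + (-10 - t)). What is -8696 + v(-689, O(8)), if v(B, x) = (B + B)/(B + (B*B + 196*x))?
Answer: (-852208*sqrt(26) + 2061091825*I)/(2*(-118508*I + 49*sqrt(26))) ≈ -8696.0 + 6.1318e-6*I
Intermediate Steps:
O(t) = sqrt(-18 - t)
v(B, x) = 2*B/(B + B**2 + 196*x) (v(B, x) = (2*B)/(B + (B**2 + 196*x)) = (2*B)/(B + B**2 + 196*x) = 2*B/(B + B**2 + 196*x))
-8696 + v(-689, O(8)) = -8696 + 2*(-689)/(-689 + (-689)**2 + 196*sqrt(-18 - 1*8)) = -8696 + 2*(-689)/(-689 + 474721 + 196*sqrt(-18 - 8)) = -8696 + 2*(-689)/(-689 + 474721 + 196*sqrt(-26)) = -8696 + 2*(-689)/(-689 + 474721 + 196*(I*sqrt(26))) = -8696 + 2*(-689)/(-689 + 474721 + 196*I*sqrt(26)) = -8696 + 2*(-689)/(474032 + 196*I*sqrt(26)) = -8696 - 1378/(474032 + 196*I*sqrt(26))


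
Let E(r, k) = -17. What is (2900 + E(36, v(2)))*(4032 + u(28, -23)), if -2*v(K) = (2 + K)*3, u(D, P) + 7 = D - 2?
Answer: 11679033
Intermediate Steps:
u(D, P) = -9 + D (u(D, P) = -7 + (D - 2) = -7 + (-2 + D) = -9 + D)
v(K) = -3 - 3*K/2 (v(K) = -(2 + K)*3/2 = -(6 + 3*K)/2 = -3 - 3*K/2)
(2900 + E(36, v(2)))*(4032 + u(28, -23)) = (2900 - 17)*(4032 + (-9 + 28)) = 2883*(4032 + 19) = 2883*4051 = 11679033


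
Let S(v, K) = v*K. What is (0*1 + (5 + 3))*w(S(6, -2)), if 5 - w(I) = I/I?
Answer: 32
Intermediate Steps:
S(v, K) = K*v
w(I) = 4 (w(I) = 5 - I/I = 5 - 1*1 = 5 - 1 = 4)
(0*1 + (5 + 3))*w(S(6, -2)) = (0*1 + (5 + 3))*4 = (0 + 8)*4 = 8*4 = 32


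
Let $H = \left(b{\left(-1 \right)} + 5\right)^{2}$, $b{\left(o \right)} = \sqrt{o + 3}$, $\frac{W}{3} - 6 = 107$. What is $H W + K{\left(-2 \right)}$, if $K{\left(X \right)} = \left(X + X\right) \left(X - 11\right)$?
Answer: $9205 + 3390 \sqrt{2} \approx 13999.0$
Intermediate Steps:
$W = 339$ ($W = 18 + 3 \cdot 107 = 18 + 321 = 339$)
$b{\left(o \right)} = \sqrt{3 + o}$
$K{\left(X \right)} = 2 X \left(-11 + X\right)$
$H = \left(5 + \sqrt{2}\right)^{2}$ ($H = \left(\sqrt{3 - 1} + 5\right)^{2} = \left(\sqrt{2} + 5\right)^{2} = \left(5 + \sqrt{2}\right)^{2} \approx 41.142$)
$H W + K{\left(-2 \right)} = \left(5 + \sqrt{2}\right)^{2} \cdot 339 + 2 \left(-2\right) \left(-11 - 2\right) = 339 \left(5 + \sqrt{2}\right)^{2} + 2 \left(-2\right) \left(-13\right) = 339 \left(5 + \sqrt{2}\right)^{2} + 52 = 52 + 339 \left(5 + \sqrt{2}\right)^{2}$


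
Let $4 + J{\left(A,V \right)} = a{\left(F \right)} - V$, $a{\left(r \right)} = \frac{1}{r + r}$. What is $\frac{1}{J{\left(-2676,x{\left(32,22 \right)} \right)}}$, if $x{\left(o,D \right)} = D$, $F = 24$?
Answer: $- \frac{48}{1247} \approx -0.038492$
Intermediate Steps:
$a{\left(r \right)} = \frac{1}{2 r}$
$J{\left(A,V \right)} = - \frac{191}{48} - V$ ($J{\left(A,V \right)} = -4 - \left(- \frac{1}{48} + V\right) = - \frac{191}{48} - V$)
$\frac{1}{J{\left(-2676,x{\left(32,22 \right)} \right)}} = \frac{1}{- \frac{191}{48} - 22} = \frac{1}{- \frac{1247}{48}} = - \frac{48}{1247}$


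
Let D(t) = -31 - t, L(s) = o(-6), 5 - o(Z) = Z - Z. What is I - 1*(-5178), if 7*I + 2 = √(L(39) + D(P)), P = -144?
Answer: 36244/7 + √118/7 ≈ 5179.3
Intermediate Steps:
o(Z) = 5 (o(Z) = 5 - (Z - Z) = 5 - 1*0 = 5 + 0 = 5)
L(s) = 5
I = -2/7 + √118/7 (I = -2/7 + √(5 + (-31 - 1*(-144)))/7 = -2/7 + √(5 + (-31 + 144))/7 = -2/7 + √(5 + 113)/7 = -2/7 + √118/7 ≈ 1.2661)
I - 1*(-5178) = (-2/7 + √118/7) - 1*(-5178) = (-2/7 + √118/7) + 5178 = 36244/7 + √118/7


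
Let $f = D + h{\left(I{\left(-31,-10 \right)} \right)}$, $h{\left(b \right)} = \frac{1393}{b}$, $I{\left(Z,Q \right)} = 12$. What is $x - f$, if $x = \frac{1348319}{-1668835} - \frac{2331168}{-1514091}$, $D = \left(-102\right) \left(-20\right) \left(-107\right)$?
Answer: $\frac{315000836584380167}{1443867459420} \approx 2.1816 \cdot 10^{5}$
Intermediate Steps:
$D = -218280$ ($D = 2040 \left(-107\right) = -218280$)
$x = \frac{88040813631}{120322288285}$ ($x = 1348319 \left(- \frac{1}{1668835}\right) - - \frac{777056}{504697} = - \frac{192617}{238405} + \frac{777056}{504697} = \frac{88040813631}{120322288285} \approx 0.73171$)
$f = - \frac{2617967}{12}$ ($f = -218280 + \frac{1393}{12} = - \frac{2617967}{12} \approx -2.1816 \cdot 10^{5}$)
$x - f = \frac{88040813631}{120322288285} - - \frac{2617967}{12} = \frac{88040813631}{120322288285} + \frac{2617967}{12} = \frac{315000836584380167}{1443867459420}$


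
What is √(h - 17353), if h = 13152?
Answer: I*√4201 ≈ 64.815*I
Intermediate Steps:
√(h - 17353) = √(13152 - 17353) = √(-4201) = I*√4201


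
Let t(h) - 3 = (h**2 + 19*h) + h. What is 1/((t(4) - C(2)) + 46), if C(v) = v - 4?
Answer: 1/147 ≈ 0.0068027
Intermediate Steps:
C(v) = -4 + v
t(h) = 3 + h**2 + 20*h (t(h) = 3 + ((h**2 + 19*h) + h) = 3 + (h**2 + 20*h) = 3 + h**2 + 20*h)
1/((t(4) - C(2)) + 46) = 1/(((3 + 4**2 + 20*4) - (-4 + 2)) + 46) = 1/(((3 + 16 + 80) - 1*(-2)) + 46) = 1/((99 + 2) + 46) = 1/(101 + 46) = 1/147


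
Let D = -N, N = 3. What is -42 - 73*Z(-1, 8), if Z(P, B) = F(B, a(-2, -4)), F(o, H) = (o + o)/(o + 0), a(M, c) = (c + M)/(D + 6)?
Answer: -188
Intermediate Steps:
D = -3 (D = -1*3 = -3)
a(M, c) = M/3 + c/3 (a(M, c) = (c + M)/(-3 + 6) = (M + c)/3 = (M + c)*(⅓) = M/3 + c/3)
F(o, H) = 2 (F(o, H) = (2*o)/o = 2)
Z(P, B) = 2
-42 - 73*Z(-1, 8) = -42 - 73*2 = -42 - 146 = -188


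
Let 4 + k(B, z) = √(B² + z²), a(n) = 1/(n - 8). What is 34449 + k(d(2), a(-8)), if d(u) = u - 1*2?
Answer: 551121/16 ≈ 34445.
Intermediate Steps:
d(u) = -2 + u (d(u) = u - 2 = -2 + u)
a(n) = 1/(-8 + n)
k(B, z) = -4 + √(B² + z²)
34449 + k(d(2), a(-8)) = 34449 + (-4 + √((-2 + 2)² + (1/(-8 - 8))²)) = 34449 + (-4 + √(0² + (1/(-16))²)) = 34449 + (-4 + √(0 + (-1/16)²)) = 34449 + (-4 + √(0 + 1/256)) = 34449 + (-4 + √(1/256)) = 34449 + (-4 + 1/16) = 34449 - 63/16 = 551121/16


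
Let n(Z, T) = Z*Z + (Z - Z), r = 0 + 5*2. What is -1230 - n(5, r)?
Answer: -1255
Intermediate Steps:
r = 10 (r = 0 + 10 = 10)
n(Z, T) = Z² (n(Z, T) = Z² + 0 = Z²)
-1230 - n(5, r) = -1230 - 1*5² = -1230 - 1*25 = -1230 - 25 = -1255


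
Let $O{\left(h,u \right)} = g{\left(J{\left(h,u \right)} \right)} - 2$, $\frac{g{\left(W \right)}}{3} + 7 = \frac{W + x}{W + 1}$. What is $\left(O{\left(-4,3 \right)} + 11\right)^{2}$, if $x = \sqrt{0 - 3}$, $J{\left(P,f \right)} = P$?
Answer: $61 + 16 i \sqrt{3} \approx 61.0 + 27.713 i$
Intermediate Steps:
$x = i \sqrt{3}$ ($x = \sqrt{-3} = i \sqrt{3} \approx 1.732 i$)
$g{\left(W \right)} = -21 + \frac{3 \left(W + i \sqrt{3}\right)}{1 + W}$ ($g{\left(W \right)} = -21 + 3 \frac{W + i \sqrt{3}}{W + 1} = -21 + 3 \frac{W + i \sqrt{3}}{1 + W} = -21 + \frac{3 \left(W + i \sqrt{3}\right)}{1 + W}$)
$O{\left(h,u \right)} = -2 + \frac{3 \left(-7 - 6 h + i \sqrt{3}\right)}{1 + h}$ ($O{\left(h,u \right)} = \frac{3 \left(-7 - 6 h + i \sqrt{3}\right)}{1 + h} - 2 = -2 + \frac{3 \left(-7 - 6 h + i \sqrt{3}\right)}{1 + h}$)
$\left(O{\left(-4,3 \right)} + 11\right)^{2} = \left(\frac{-23 - -80 + 3 i \sqrt{3}}{1 - 4} + 11\right)^{2} = \left(\frac{-23 + 80 + 3 i \sqrt{3}}{-3} + 11\right)^{2} = \left(- \frac{57 + 3 i \sqrt{3}}{3} + 11\right)^{2} = \left(\left(-19 - i \sqrt{3}\right) + 11\right)^{2} = \left(-8 - i \sqrt{3}\right)^{2}$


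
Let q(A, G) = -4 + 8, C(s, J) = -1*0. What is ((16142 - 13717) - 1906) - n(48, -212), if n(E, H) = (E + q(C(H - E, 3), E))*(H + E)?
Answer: 9047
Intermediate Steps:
C(s, J) = 0
q(A, G) = 4
n(E, H) = (4 + E)*(E + H) (n(E, H) = (E + 4)*(H + E) = (4 + E)*(E + H))
((16142 - 13717) - 1906) - n(48, -212) = ((16142 - 13717) - 1906) - (48**2 + 4*48 + 4*(-212) + 48*(-212)) = (2425 - 1906) - (2304 + 192 - 848 - 10176) = 519 - 1*(-8528) = 519 + 8528 = 9047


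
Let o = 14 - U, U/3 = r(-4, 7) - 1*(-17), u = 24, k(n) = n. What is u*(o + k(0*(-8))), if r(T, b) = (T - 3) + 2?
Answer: -528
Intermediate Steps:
r(T, b) = -1 + T (r(T, b) = (-3 + T) + 2 = -1 + T)
U = 36 (U = 3*((-1 - 4) - 1*(-17)) = 3*(-5 + 17) = 3*12 = 36)
o = -22 (o = 14 - 1*36 = 14 - 36 = -22)
u*(o + k(0*(-8))) = 24*(-22 + 0*(-8)) = 24*(-22 + 0) = 24*(-22) = -528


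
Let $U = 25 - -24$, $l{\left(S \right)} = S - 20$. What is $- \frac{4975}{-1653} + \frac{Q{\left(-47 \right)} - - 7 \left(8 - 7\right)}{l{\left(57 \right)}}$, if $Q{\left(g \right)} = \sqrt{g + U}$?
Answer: $\frac{195646}{61161} + \frac{\sqrt{2}}{37} \approx 3.2371$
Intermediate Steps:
$l{\left(S \right)} = -20 + S$ ($l{\left(S \right)} = S - 20 = -20 + S$)
$U = 49$ ($U = 25 + 24 = 49$)
$Q{\left(g \right)} = \sqrt{49 + g}$ ($Q{\left(g \right)} = \sqrt{g + 49} = \sqrt{49 + g}$)
$- \frac{4975}{-1653} + \frac{Q{\left(-47 \right)} - - 7 \left(8 - 7\right)}{l{\left(57 \right)}} = - \frac{4975}{-1653} + \frac{\sqrt{49 - 47} - - 7 \left(8 - 7\right)}{-20 + 57} = \left(-4975\right) \left(- \frac{1}{1653}\right) + \frac{\sqrt{2} - \left(-7\right) 1}{37} = \frac{4975}{1653} + \left(\sqrt{2} - -7\right) \frac{1}{37} = \frac{4975}{1653} + \left(\sqrt{2} + 7\right) \frac{1}{37} = \frac{4975}{1653} + \left(7 + \sqrt{2}\right) \frac{1}{37} = \frac{4975}{1653} + \left(\frac{7}{37} + \frac{\sqrt{2}}{37}\right) = \frac{195646}{61161} + \frac{\sqrt{2}}{37}$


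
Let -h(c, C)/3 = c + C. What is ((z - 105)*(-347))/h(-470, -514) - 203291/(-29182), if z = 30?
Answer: 226596097/14357544 ≈ 15.782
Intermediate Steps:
h(c, C) = -3*C - 3*c (h(c, C) = -3*(c + C) = -3*(C + c) = -3*C - 3*c)
((z - 105)*(-347))/h(-470, -514) - 203291/(-29182) = ((30 - 105)*(-347))/(-3*(-514) - 3*(-470)) - 203291/(-29182) = (-75*(-347))/(1542 + 1410) - 203291*(-1/29182) = 26025/2952 + 203291/29182 = 26025*(1/2952) + 203291/29182 = 8675/984 + 203291/29182 = 226596097/14357544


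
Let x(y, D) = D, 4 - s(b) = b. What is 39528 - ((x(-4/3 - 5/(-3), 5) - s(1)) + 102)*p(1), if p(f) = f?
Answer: 39424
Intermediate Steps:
s(b) = 4 - b
39528 - ((x(-4/3 - 5/(-3), 5) - s(1)) + 102)*p(1) = 39528 - ((5 - (4 - 1*1)) + 102) = 39528 - ((5 - (4 - 1)) + 102) = 39528 - ((5 - 1*3) + 102) = 39528 - ((5 - 3) + 102) = 39528 - (2 + 102) = 39528 - 104 = 39424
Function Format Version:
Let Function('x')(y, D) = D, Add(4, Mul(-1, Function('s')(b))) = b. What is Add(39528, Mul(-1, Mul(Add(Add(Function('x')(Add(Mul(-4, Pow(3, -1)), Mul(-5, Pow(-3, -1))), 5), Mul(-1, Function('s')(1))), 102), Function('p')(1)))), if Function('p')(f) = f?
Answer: 39424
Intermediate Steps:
Function('s')(b) = Add(4, Mul(-1, b))
Add(39528, Mul(-1, Mul(Add(Add(Function('x')(Add(Mul(-4, Pow(3, -1)), Mul(-5, Pow(-3, -1))), 5), Mul(-1, Function('s')(1))), 102), Function('p')(1)))) = Add(39528, Mul(-1, Mul(Add(Add(5, Mul(-1, Add(4, Mul(-1, 1)))), 102), 1))) = Add(39528, Mul(-1, Mul(Add(Add(5, Mul(-1, Add(4, -1))), 102), 1))) = Add(39528, Mul(-1, Mul(Add(Add(5, Mul(-1, 3)), 102), 1))) = Add(39528, Mul(-1, Mul(Add(Add(5, -3), 102), 1))) = Add(39528, Mul(-1, Mul(Add(2, 102), 1))) = Add(39528, Mul(-1, Mul(104, 1))) = Add(39528, Mul(-1, 104)) = Add(39528, -104) = 39424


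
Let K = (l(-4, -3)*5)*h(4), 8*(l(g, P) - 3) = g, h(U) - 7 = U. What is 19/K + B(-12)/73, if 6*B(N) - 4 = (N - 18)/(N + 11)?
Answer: 12997/60225 ≈ 0.21581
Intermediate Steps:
h(U) = 7 + U
l(g, P) = 3 + g/8
K = 275/2 (K = ((3 + (⅛)*(-4))*5)*(7 + 4) = ((3 - ½)*5)*11 = ((5/2)*5)*11 = (25/2)*11 = 275/2 ≈ 137.50)
B(N) = ⅔ + (-18 + N)/(6*(11 + N)) (B(N) = ⅔ + ((N - 18)/(N + 11))/6 = ⅔ + ((-18 + N)/(11 + N))/6 = ⅔ + (-18 + N)/(6*(11 + N)))
19/K + B(-12)/73 = 19/(275/2) + ((26 + 5*(-12))/(6*(11 - 12)))/73 = 19*(2/275) + ((⅙)*(26 - 60)/(-1))*(1/73) = 38/275 + ((⅙)*(-1)*(-34))*(1/73) = 38/275 + (17/3)*(1/73) = 38/275 + 17/219 = 12997/60225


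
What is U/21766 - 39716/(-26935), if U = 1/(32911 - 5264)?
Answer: 23899682959967/16208529554870 ≈ 1.4745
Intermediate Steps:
U = 1/27647 ≈ 3.6170e-5
U/21766 - 39716/(-26935) = (1/27647)/21766 - 39716/(-26935) = (1/27647)*(1/21766) - 39716*(-1/26935) = 1/601764602 + 39716/26935 = 23899682959967/16208529554870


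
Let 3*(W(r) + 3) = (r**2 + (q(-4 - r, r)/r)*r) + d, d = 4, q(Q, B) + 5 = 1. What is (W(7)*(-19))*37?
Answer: -28120/3 ≈ -9373.3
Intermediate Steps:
q(Q, B) = -4 (q(Q, B) = -5 + 1 = -4)
W(r) = -3 + r**2/3 (W(r) = -3 + ((r**2 + (-4/r)*r) + 4)/3 = -3 + ((r**2 - 4) + 4)/3 = -3 + ((-4 + r**2) + 4)/3 = -3 + r**2/3)
(W(7)*(-19))*37 = ((-3 + (1/3)*7**2)*(-19))*37 = ((-3 + (1/3)*49)*(-19))*37 = ((-3 + 49/3)*(-19))*37 = ((40/3)*(-19))*37 = -760/3*37 = -28120/3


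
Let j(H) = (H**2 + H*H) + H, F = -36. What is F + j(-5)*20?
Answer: 864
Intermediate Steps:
j(H) = H + 2*H**2 (j(H) = (H**2 + H**2) + H = 2*H**2 + H = H + 2*H**2)
F + j(-5)*20 = -36 - 5*(1 + 2*(-5))*20 = -36 - 5*(1 - 10)*20 = -36 - 5*(-9)*20 = -36 + 45*20 = -36 + 900 = 864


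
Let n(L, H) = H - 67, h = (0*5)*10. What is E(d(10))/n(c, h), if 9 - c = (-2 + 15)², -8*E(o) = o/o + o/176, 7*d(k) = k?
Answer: 621/330176 ≈ 0.0018808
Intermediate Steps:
d(k) = k/7
E(o) = -⅛ - o/1408 (E(o) = -(o/o + o/176)/8 = -(1 + o*(1/176))/8 = -(1 + o/176)/8 = -⅛ - o/1408)
c = -160 (c = 9 - (-2 + 15)² = 9 - 1*13² = 9 - 1*169 = 9 - 169 = -160)
h = 0 (h = 0*10 = 0)
n(L, H) = -67 + H
E(d(10))/n(c, h) = (-⅛ - 10/9856)/(-67 + 0) = (-⅛ - 1/1408*10/7)/(-67) = (-⅛ - 5/4928)*(-1/67) = -621/4928*(-1/67) = 621/330176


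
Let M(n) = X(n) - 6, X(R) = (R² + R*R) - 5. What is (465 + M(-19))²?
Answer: 1382976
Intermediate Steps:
X(R) = -5 + 2*R² (X(R) = (R² + R²) - 5 = 2*R² - 5 = -5 + 2*R²)
M(n) = -11 + 2*n² (M(n) = (-5 + 2*n²) - 6 = -11 + 2*n²)
(465 + M(-19))² = (465 + (-11 + 2*(-19)²))² = (465 + (-11 + 2*361))² = (465 + (-11 + 722))² = (465 + 711)² = 1176² = 1382976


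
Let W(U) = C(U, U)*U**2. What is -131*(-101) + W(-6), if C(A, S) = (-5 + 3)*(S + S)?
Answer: 14095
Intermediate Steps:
C(A, S) = -4*S
W(U) = -4*U**3 (W(U) = (-4*U)*U**2 = -4*U**3)
-131*(-101) + W(-6) = -131*(-101) - 4*(-6)**3 = 13231 - 4*(-216) = 13231 + 864 = 14095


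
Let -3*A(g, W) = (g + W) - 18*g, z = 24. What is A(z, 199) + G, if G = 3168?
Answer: 9713/3 ≈ 3237.7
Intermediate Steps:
A(g, W) = -W/3 + 17*g/3 (A(g, W) = -((g + W) - 18*g)/3 = -((W + g) - 18*g)/3 = -(W - 17*g)/3 = -W/3 + 17*g/3)
A(z, 199) + G = (-1/3*199 + (17/3)*24) + 3168 = (-199/3 + 136) + 3168 = 209/3 + 3168 = 9713/3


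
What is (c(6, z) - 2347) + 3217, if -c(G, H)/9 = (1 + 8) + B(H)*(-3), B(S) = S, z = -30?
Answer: -21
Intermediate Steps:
c(G, H) = -81 + 27*H (c(G, H) = -9*((1 + 8) + H*(-3)) = -9*(9 - 3*H) = -81 + 27*H)
(c(6, z) - 2347) + 3217 = ((-81 + 27*(-30)) - 2347) + 3217 = ((-81 - 810) - 2347) + 3217 = (-891 - 2347) + 3217 = -3238 + 3217 = -21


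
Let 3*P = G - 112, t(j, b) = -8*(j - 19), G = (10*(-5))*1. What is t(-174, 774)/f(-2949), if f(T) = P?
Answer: -772/27 ≈ -28.593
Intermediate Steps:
G = -50 (G = -50*1 = -50)
t(j, b) = 152 - 8*j (t(j, b) = -8*(-19 + j) = 152 - 8*j)
P = -54 (P = (-50 - 112)/3 = (⅓)*(-162) = -54)
f(T) = -54
t(-174, 774)/f(-2949) = (152 - 8*(-174))/(-54) = (152 + 1392)*(-1/54) = 1544*(-1/54) = -772/27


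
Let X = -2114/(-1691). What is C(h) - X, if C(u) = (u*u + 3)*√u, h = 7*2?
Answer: -2114/1691 + 199*√14 ≈ 743.34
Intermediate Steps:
h = 14
C(u) = √u*(3 + u²) (C(u) = (u² + 3)*√u = (3 + u²)*√u = √u*(3 + u²))
X = 2114/1691 (X = -2114*(-1/1691) = 2114/1691 ≈ 1.2501)
C(h) - X = √14*(3 + 14²) - 1*2114/1691 = √14*(3 + 196) - 2114/1691 = √14*199 - 2114/1691 = 199*√14 - 2114/1691 = -2114/1691 + 199*√14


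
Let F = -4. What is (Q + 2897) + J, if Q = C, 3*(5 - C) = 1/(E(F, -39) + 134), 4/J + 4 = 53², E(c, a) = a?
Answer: 51553993/17765 ≈ 2902.0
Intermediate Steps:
J = 4/2805 (J = 4/(-4 + 53²) = 4/(-4 + 2809) = 4/2805 ≈ 0.0014260)
C = 1424/285 (C = 5 - 1/(3*(-39 + 134)) = 5 - ⅓/95 = 5 - ⅓*1/95 = 5 - 1/285 = 1424/285 ≈ 4.9965)
Q = 1424/285 ≈ 4.9965
(Q + 2897) + J = (1424/285 + 2897) + 4/2805 = 827069/285 + 4/2805 = 51553993/17765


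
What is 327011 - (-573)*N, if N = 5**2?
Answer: 341336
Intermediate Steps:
N = 25
327011 - (-573)*N = 327011 - (-573)*25 = 327011 - 1*(-14325) = 327011 + 14325 = 341336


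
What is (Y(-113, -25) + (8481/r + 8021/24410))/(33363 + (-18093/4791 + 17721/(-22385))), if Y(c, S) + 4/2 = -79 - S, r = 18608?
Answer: -64179324897127/38773830979372112 ≈ -0.0016552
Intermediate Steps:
Y(c, S) = -81 - S (Y(c, S) = -2 + (-79 - S) = -81 - S)
(Y(-113, -25) + (8481/r + 8021/24410))/(33363 + (-18093/4791 + 17721/(-22385))) = ((-81 - 1*(-25)) + (8481/18608 + 8021/24410))/(33363 + (-18093/4791 + 17721/(-22385))) = ((-81 + 25) + (8481*(1/18608) + 8021*(1/24410)))/(33363 + (-18093*1/4791 + 17721*(-1/22385))) = (-56 + (8481/18608 + 8021/24410))/(33363 + (-6031/1597 - 1611/2035)) = (-56 + 178137989/227110640)/(33363 - 14845852/3249895) = -12540057851/(227110640*108411401033/3249895) = -12540057851/227110640*3249895/108411401033 = -64179324897127/38773830979372112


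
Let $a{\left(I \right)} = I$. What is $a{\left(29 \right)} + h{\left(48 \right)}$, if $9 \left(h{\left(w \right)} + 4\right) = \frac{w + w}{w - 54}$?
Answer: $\frac{209}{9} \approx 23.222$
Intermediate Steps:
$h{\left(w \right)} = -4 + \frac{2 w}{9 \left(-54 + w\right)}$ ($h{\left(w \right)} = -4 + \frac{\left(w + w\right) \frac{1}{w - 54}}{9} = -4 + \frac{2 w \frac{1}{-54 + w}}{9} = -4 + \frac{2 w}{9 \left(-54 + w\right)}$)
$a{\left(29 \right)} + h{\left(48 \right)} = 29 + \frac{2 \left(972 - 816\right)}{9 \left(-54 + 48\right)} = 29 + \frac{2 \left(972 - 816\right)}{9 \left(-6\right)} = 29 + \frac{2}{9} \left(- \frac{1}{6}\right) 156 = 29 - \frac{52}{9} = \frac{209}{9}$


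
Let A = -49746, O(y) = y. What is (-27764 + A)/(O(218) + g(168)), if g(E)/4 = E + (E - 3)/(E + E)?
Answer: -434056/4995 ≈ -86.898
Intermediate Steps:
g(E) = 4*E + 2*(-3 + E)/E (g(E) = 4*(E + (E - 3)/(E + E)) = 4*(E + (-3 + E)/((2*E))) = 4*(E + (-3 + E)*(1/(2*E))) = 4*(E + (-3 + E)/(2*E)) = 4*E + 2*(-3 + E)/E)
(-27764 + A)/(O(218) + g(168)) = (-27764 - 49746)/(218 + (2 - 6/168 + 4*168)) = -77510/(218 + (2 - 6*1/168 + 672)) = -77510/(218 + (2 - 1/28 + 672)) = -77510/(218 + 18871/28) = -77510/24975/28 = -77510*28/24975 = -434056/4995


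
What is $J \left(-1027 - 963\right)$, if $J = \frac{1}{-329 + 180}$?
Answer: $\frac{1990}{149} \approx 13.356$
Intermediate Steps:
$J = - \frac{1}{149}$ ($J = \frac{1}{-149} = - \frac{1}{149} \approx -0.0067114$)
$J \left(-1027 - 963\right) = - \frac{-1027 - 963}{149} = \left(- \frac{1}{149}\right) \left(-1990\right) = \frac{1990}{149}$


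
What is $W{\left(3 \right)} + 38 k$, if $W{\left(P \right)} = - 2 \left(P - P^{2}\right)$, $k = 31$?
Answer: $1190$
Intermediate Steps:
$W{\left(P \right)} = - 2 P + 2 P^{2}$
$W{\left(3 \right)} + 38 k = 2 \cdot 3 \left(-1 + 3\right) + 38 \cdot 31 = 2 \cdot 3 \cdot 2 + 1178 = 12 + 1178 = 1190$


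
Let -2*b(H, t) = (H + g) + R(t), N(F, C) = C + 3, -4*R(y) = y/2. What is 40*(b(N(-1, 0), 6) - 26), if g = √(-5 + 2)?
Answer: -1085 - 20*I*√3 ≈ -1085.0 - 34.641*I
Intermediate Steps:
R(y) = -y/8 (R(y) = -y/(4*2) = -y/8)
g = I*√3 (g = √(-3) = I*√3 ≈ 1.732*I)
N(F, C) = 3 + C
b(H, t) = -H/2 + t/16 - I*√3/2 (b(H, t) = -((H + I*√3) - t/8)/2 = -(H - t/8 + I*√3)/2 = -H/2 + t/16 - I*√3/2)
40*(b(N(-1, 0), 6) - 26) = 40*((-(3 + 0)/2 + (1/16)*6 - I*√3/2) - 26) = 40*((-½*3 + 3/8 - I*√3/2) - 26) = 40*((-3/2 + 3/8 - I*√3/2) - 26) = 40*((-9/8 - I*√3/2) - 26) = 40*(-217/8 - I*√3/2) = -1085 - 20*I*√3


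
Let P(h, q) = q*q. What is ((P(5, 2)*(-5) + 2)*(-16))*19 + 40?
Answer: 5512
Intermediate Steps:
P(h, q) = q**2
((P(5, 2)*(-5) + 2)*(-16))*19 + 40 = ((2**2*(-5) + 2)*(-16))*19 + 40 = ((4*(-5) + 2)*(-16))*19 + 40 = ((-20 + 2)*(-16))*19 + 40 = -18*(-16)*19 + 40 = 288*19 + 40 = 5472 + 40 = 5512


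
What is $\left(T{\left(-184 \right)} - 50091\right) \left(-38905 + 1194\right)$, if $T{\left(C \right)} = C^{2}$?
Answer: $612238085$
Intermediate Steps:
$\left(T{\left(-184 \right)} - 50091\right) \left(-38905 + 1194\right) = \left(\left(-184\right)^{2} - 50091\right) \left(-38905 + 1194\right) = \left(33856 - 50091\right) \left(-37711\right) = \left(-16235\right) \left(-37711\right) = 612238085$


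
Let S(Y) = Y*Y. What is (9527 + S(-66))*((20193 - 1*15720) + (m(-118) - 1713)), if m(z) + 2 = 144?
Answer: 40288466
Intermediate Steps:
m(z) = 142 (m(z) = -2 + 144 = 142)
S(Y) = Y²
(9527 + S(-66))*((20193 - 1*15720) + (m(-118) - 1713)) = (9527 + (-66)²)*((20193 - 1*15720) + (142 - 1713)) = (9527 + 4356)*((20193 - 15720) - 1571) = 13883*(4473 - 1571) = 13883*2902 = 40288466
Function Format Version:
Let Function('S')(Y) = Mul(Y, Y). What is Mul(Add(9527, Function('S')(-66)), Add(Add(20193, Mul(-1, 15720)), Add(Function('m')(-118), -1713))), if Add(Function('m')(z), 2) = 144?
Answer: 40288466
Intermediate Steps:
Function('m')(z) = 142 (Function('m')(z) = Add(-2, 144) = 142)
Function('S')(Y) = Pow(Y, 2)
Mul(Add(9527, Function('S')(-66)), Add(Add(20193, Mul(-1, 15720)), Add(Function('m')(-118), -1713))) = Mul(Add(9527, Pow(-66, 2)), Add(Add(20193, Mul(-1, 15720)), Add(142, -1713))) = Mul(Add(9527, 4356), Add(Add(20193, -15720), -1571)) = Mul(13883, Add(4473, -1571)) = Mul(13883, 2902) = 40288466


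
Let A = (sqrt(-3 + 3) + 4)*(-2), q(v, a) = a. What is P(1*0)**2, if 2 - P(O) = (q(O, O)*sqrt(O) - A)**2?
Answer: 3844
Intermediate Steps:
A = -8 (A = (sqrt(0) + 4)*(-2) = (0 + 4)*(-2) = 4*(-2) = -8)
P(O) = 2 - (8 + O**(3/2))**2 (P(O) = 2 - (O*sqrt(O) - 1*(-8))**2 = 2 - (O**(3/2) + 8)**2 = 2 - (8 + O**(3/2))**2)
P(1*0)**2 = (2 - (8 + (1*0)**(3/2))**2)**2 = (2 - (8 + 0**(3/2))**2)**2 = (2 - (8 + 0)**2)**2 = (2 - 1*8**2)**2 = (2 - 1*64)**2 = (2 - 64)**2 = (-62)**2 = 3844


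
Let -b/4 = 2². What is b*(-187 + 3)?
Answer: 2944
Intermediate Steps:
b = -16 (b = -4*2² = -4*4 = -16)
b*(-187 + 3) = -16*(-187 + 3) = -16*(-184) = 2944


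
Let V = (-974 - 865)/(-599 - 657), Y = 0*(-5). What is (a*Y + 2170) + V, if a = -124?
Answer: 2727359/1256 ≈ 2171.5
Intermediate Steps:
Y = 0
V = 1839/1256 (V = -1839/(-1256) = -1839*(-1/1256) = 1839/1256 ≈ 1.4642)
(a*Y + 2170) + V = (-124*0 + 2170) + 1839/1256 = (0 + 2170) + 1839/1256 = 2170 + 1839/1256 = 2727359/1256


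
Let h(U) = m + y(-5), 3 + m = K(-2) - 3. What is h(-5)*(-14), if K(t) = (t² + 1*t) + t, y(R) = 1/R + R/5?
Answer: 504/5 ≈ 100.80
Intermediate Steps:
y(R) = 1/R + R/5 (y(R) = 1/R + R*(⅕) = 1/R + R/5)
K(t) = t² + 2*t (K(t) = (t² + t) + t = (t + t²) + t = t² + 2*t)
m = -6 (m = -3 + (-2*(2 - 2) - 3) = -3 + (-2*0 - 3) = -3 + (0 - 3) = -3 - 3 = -6)
h(U) = -36/5 (h(U) = -6 + (1/(-5) + (⅕)*(-5)) = -6 + (-⅕ - 1) = -6 - 6/5 = -36/5)
h(-5)*(-14) = -36/5*(-14) = 504/5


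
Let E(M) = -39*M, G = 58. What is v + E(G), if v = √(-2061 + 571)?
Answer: -2262 + I*√1490 ≈ -2262.0 + 38.601*I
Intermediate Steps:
v = I*√1490 (v = √(-1490) = I*√1490 ≈ 38.601*I)
v + E(G) = I*√1490 - 39*58 = I*√1490 - 2262 = -2262 + I*√1490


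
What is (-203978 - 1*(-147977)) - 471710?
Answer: -527711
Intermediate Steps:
(-203978 - 1*(-147977)) - 471710 = (-203978 + 147977) - 471710 = -56001 - 471710 = -527711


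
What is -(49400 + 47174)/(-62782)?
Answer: 48287/31391 ≈ 1.5382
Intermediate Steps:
-(49400 + 47174)/(-62782) = -96574*(-1)/62782 = -1*(-48287/31391) = 48287/31391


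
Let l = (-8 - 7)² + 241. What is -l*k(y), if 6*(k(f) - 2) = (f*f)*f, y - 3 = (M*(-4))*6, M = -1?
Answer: -1529645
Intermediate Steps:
y = 27 (y = 3 - 1*(-4)*6 = 3 + 4*6 = 3 + 24 = 27)
k(f) = 2 + f³/6 (k(f) = 2 + ((f*f)*f)/6 = 2 + (f²*f)/6 = 2 + f³/6)
l = 466 (l = (-15)² + 241 = 225 + 241 = 466)
-l*k(y) = -466*(2 + (⅙)*27³) = -466*(2 + (⅙)*19683) = -466*(2 + 6561/2) = -466*6565/2 = -1*1529645 = -1529645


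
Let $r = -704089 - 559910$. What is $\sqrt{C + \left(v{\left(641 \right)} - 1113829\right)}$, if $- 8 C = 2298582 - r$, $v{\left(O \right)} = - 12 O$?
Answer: $\frac{i \sqrt{25069498}}{4} \approx 1251.7 i$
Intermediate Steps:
$r = -1263999$
$C = - \frac{3562581}{8}$ ($C = - \frac{2298582 - -1263999}{8} = - \frac{2298582 + 1263999}{8} = \left(- \frac{1}{8}\right) 3562581 = - \frac{3562581}{8} \approx -4.4532 \cdot 10^{5}$)
$\sqrt{C + \left(v{\left(641 \right)} - 1113829\right)} = \sqrt{- \frac{3562581}{8} - 1121521} = \sqrt{- \frac{12534749}{8}} = \frac{i \sqrt{25069498}}{4}$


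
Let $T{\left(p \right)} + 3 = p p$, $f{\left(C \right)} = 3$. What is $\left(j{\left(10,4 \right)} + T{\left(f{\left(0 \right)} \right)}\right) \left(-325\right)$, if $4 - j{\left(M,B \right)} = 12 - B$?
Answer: $-650$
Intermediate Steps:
$j{\left(M,B \right)} = -8 + B$ ($j{\left(M,B \right)} = 4 - \left(12 - B\right) = 4 + \left(-12 + B\right) = -8 + B$)
$T{\left(p \right)} = -3 + p^{2}$ ($T{\left(p \right)} = -3 + p p = -3 + p^{2}$)
$\left(j{\left(10,4 \right)} + T{\left(f{\left(0 \right)} \right)}\right) \left(-325\right) = \left(\left(-8 + 4\right) - \left(3 - 3^{2}\right)\right) \left(-325\right) = \left(-4 + \left(-3 + 9\right)\right) \left(-325\right) = \left(-4 + 6\right) \left(-325\right) = 2 \left(-325\right) = -650$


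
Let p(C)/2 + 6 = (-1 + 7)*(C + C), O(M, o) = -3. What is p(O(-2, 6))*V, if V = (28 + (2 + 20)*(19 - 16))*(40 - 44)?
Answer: 31584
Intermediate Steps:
p(C) = -12 + 24*C (p(C) = -12 + 2*((-1 + 7)*(C + C)) = -12 + 2*(6*(2*C)) = -12 + 2*(12*C) = -12 + 24*C)
V = -376 (V = (28 + 22*3)*(-4) = (28 + 66)*(-4) = 94*(-4) = -376)
p(O(-2, 6))*V = (-12 + 24*(-3))*(-376) = (-12 - 72)*(-376) = -84*(-376) = 31584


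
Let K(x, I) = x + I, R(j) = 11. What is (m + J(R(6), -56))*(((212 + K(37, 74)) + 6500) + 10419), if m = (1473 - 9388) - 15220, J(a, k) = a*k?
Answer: -409514742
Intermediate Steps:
K(x, I) = I + x
m = -23135 (m = -7915 - 15220 = -23135)
(m + J(R(6), -56))*(((212 + K(37, 74)) + 6500) + 10419) = (-23135 + 11*(-56))*(((212 + (74 + 37)) + 6500) + 10419) = (-23135 - 616)*(((212 + 111) + 6500) + 10419) = -23751*((323 + 6500) + 10419) = -23751*(6823 + 10419) = -23751*17242 = -409514742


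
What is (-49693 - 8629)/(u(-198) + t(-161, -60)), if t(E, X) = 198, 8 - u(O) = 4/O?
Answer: -2886939/10198 ≈ -283.09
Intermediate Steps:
u(O) = 8 - 4/O
(-49693 - 8629)/(u(-198) + t(-161, -60)) = (-49693 - 8629)/((8 - 4/(-198)) + 198) = -58322/((8 - 4*(-1/198)) + 198) = -58322/((8 + 2/99) + 198) = -58322/(794/99 + 198) = -58322/20396/99 = -58322*99/20396 = -2886939/10198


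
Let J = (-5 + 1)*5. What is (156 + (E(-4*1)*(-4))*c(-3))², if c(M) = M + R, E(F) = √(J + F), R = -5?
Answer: -240 + 19968*I*√6 ≈ -240.0 + 48911.0*I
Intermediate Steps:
J = -20 (J = -4*5 = -20)
E(F) = √(-20 + F)
c(M) = -5 + M (c(M) = M - 5 = -5 + M)
(156 + (E(-4*1)*(-4))*c(-3))² = (156 + (√(-20 - 4*1)*(-4))*(-5 - 3))² = (156 + (√(-20 - 4)*(-4))*(-8))² = (156 + (√(-24)*(-4))*(-8))² = (156 + ((2*I*√6)*(-4))*(-8))² = (156 - 8*I*√6*(-8))² = (156 + 64*I*√6)²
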